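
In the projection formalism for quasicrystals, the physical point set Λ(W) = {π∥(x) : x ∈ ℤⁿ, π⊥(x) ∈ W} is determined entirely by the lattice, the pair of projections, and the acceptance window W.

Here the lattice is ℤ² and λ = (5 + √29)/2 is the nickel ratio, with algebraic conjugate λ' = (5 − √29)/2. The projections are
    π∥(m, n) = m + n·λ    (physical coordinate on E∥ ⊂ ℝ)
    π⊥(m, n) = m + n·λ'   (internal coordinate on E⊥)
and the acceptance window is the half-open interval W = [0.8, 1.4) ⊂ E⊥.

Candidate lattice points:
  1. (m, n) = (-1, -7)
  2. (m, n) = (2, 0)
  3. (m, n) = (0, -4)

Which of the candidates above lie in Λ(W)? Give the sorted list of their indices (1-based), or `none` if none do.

none

λ' = (5−√29)/2 ≈ -0.19258.
#1 (-1,-7): internal coord -1 + (-7)·λ' = +0.34808; +0.34808 ∉ [0.8, 1.4) → out
#2 (2,0): internal coord 2 + (0)·λ' = +2.00000; +2.00000 ∉ [0.8, 1.4) → out
#3 (0,-4): internal coord 0 + (-4)·λ' = +0.77033; +0.77033 ∉ [0.8, 1.4) → out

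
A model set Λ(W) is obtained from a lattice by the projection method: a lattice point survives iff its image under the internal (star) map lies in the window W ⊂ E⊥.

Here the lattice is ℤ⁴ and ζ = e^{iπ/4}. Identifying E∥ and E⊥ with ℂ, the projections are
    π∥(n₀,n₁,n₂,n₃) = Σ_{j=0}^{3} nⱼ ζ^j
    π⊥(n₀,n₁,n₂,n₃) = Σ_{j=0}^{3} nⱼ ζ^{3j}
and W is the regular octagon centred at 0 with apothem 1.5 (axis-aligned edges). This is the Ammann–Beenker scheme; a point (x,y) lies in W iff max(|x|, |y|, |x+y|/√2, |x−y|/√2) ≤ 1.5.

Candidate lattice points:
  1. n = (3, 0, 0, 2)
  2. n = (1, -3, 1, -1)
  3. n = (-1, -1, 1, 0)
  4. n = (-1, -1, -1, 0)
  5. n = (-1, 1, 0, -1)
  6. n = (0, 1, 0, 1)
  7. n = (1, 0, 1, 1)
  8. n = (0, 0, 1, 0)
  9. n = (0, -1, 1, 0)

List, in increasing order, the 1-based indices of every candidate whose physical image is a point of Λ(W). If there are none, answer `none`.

Internal map: ζ^{3j} for j=0..3 gives (1,0), (−√2/2,√2/2), (0,−1), (√2/2,√2/2).
#1 (3, 0, 0, 2): internal (4.41421, 1.41421); octagon support 4.41421 vs apothem 1.5 → ∉ W
#2 (1, -3, 1, -1): internal (2.41421, -3.82843); octagon support 4.41421 vs apothem 1.5 → ∉ W
#3 (-1, -1, 1, 0): internal (-0.29289, -1.70711); octagon support 1.70711 vs apothem 1.5 → ∉ W
#4 (-1, -1, -1, 0): internal (-0.29289, 0.29289); octagon support 0.41421 vs apothem 1.5 → ∈ W
#5 (-1, 1, 0, -1): internal (-2.41421, 0.00000); octagon support 2.41421 vs apothem 1.5 → ∉ W
#6 (0, 1, 0, 1): internal (0.00000, 1.41421); octagon support 1.41421 vs apothem 1.5 → ∈ W
#7 (1, 0, 1, 1): internal (1.70711, -0.29289); octagon support 1.70711 vs apothem 1.5 → ∉ W
#8 (0, 0, 1, 0): internal (0.00000, -1.00000); octagon support 1.00000 vs apothem 1.5 → ∈ W
#9 (0, -1, 1, 0): internal (0.70711, -1.70711); octagon support 1.70711 vs apothem 1.5 → ∉ W

4, 6, 8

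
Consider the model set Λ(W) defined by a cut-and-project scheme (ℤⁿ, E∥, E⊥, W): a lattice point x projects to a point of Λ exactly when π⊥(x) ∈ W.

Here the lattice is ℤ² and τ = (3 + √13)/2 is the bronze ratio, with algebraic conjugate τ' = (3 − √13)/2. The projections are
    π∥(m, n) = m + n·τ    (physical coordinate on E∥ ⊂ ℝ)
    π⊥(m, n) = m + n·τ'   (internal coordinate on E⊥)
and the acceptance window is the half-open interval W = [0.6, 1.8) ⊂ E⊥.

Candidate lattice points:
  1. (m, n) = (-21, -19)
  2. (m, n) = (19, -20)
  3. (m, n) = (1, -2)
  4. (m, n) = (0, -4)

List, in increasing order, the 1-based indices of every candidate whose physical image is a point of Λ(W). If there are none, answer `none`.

3, 4

τ' = (3−√13)/2 ≈ -0.302776.
candidate 1: (m,n)=(-21,-19) → π∥ = -21-19·τ ≈ -83.752737, π⊥ = -21-19·τ' ≈ -15.247263 ∉ [0.6, 1.8) ⇒ out
candidate 2: (m,n)=(19,-20) → π∥ = 19-20·τ ≈ -47.055513, π⊥ = 19-20·τ' ≈ 25.055513 ∉ [0.6, 1.8) ⇒ out
candidate 3: (m,n)=(1,-2) → π∥ = 1-2·τ ≈ -5.605551, π⊥ = 1-2·τ' ≈ 1.605551 ∈ [0.6, 1.8) ⇒ IN Λ
candidate 4: (m,n)=(0,-4) → π∥ = 0-4·τ ≈ -13.211103, π⊥ = 0-4·τ' ≈ 1.211103 ∈ [0.6, 1.8) ⇒ IN Λ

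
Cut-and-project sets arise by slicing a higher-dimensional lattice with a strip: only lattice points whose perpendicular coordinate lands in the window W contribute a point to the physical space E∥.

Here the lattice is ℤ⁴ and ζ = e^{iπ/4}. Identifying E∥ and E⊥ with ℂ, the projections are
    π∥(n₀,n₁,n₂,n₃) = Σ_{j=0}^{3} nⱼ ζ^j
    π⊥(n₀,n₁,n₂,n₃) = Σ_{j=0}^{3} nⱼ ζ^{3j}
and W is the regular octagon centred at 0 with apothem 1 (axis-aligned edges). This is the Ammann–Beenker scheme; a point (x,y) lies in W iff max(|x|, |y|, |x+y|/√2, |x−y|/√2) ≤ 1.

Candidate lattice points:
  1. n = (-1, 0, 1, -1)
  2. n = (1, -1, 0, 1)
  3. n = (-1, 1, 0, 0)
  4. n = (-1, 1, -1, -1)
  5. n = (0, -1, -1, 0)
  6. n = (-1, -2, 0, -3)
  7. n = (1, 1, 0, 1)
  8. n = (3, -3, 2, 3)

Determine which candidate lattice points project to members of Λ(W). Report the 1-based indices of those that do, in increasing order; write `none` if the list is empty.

π⊥(n) = n₀ + n₁ζ³ + n₂ζ⁶ + n₃ζ⁹ where ζ = e^{iπ/4}.
candidate 1: n = (-1, 0, 1, -1) → π⊥ ≈ (-1.707107, -1.707107); max(|x|,|y|,|x±y|/√2) = 2.414214 > 1 ⇒ ∉ W
candidate 2: n = (1, -1, 0, 1) → π⊥ ≈ (+2.414214, +0.000000); max(|x|,|y|,|x±y|/√2) = 2.414214 > 1 ⇒ ∉ W
candidate 3: n = (-1, 1, 0, 0) → π⊥ ≈ (-1.707107, +0.707107); max(|x|,|y|,|x±y|/√2) = 1.707107 > 1 ⇒ ∉ W
candidate 4: n = (-1, 1, -1, -1) → π⊥ ≈ (-2.414214, +1.000000); max(|x|,|y|,|x±y|/√2) = 2.414214 > 1 ⇒ ∉ W
candidate 5: n = (0, -1, -1, 0) → π⊥ ≈ (+0.707107, +0.292893); max(|x|,|y|,|x±y|/√2) = 0.707107 ≤ 1 ⇒ ∈ W
candidate 6: n = (-1, -2, 0, -3) → π⊥ ≈ (-1.707107, -3.535534); max(|x|,|y|,|x±y|/√2) = 3.707107 > 1 ⇒ ∉ W
candidate 7: n = (1, 1, 0, 1) → π⊥ ≈ (+1.000000, +1.414214); max(|x|,|y|,|x±y|/√2) = 1.707107 > 1 ⇒ ∉ W
candidate 8: n = (3, -3, 2, 3) → π⊥ ≈ (+7.242641, -2.000000); max(|x|,|y|,|x±y|/√2) = 7.242641 > 1 ⇒ ∉ W

5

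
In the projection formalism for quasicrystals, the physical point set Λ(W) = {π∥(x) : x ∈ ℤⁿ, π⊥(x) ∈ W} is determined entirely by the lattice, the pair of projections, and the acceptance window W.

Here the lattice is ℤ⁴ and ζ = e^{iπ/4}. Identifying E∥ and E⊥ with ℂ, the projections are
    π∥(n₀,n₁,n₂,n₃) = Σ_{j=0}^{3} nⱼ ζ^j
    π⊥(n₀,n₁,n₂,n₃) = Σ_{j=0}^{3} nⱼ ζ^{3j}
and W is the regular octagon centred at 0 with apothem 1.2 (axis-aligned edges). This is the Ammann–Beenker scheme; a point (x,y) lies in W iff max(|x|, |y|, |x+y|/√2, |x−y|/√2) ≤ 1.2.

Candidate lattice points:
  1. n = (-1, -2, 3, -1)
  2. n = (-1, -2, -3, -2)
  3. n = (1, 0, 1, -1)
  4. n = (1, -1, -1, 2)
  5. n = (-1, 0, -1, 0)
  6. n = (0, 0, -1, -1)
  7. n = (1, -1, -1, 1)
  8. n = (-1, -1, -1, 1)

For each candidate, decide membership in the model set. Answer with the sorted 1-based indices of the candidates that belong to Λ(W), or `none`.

2, 6, 8

π⊥(n) = n₀ + n₁ζ³ + n₂ζ⁶ + n₃ζ⁹ where ζ = e^{iπ/4}.
candidate 1: n = (-1, -2, 3, -1) → π⊥ ≈ (-0.29289, -5.12132); max(|x|,|y|,|x±y|/√2) = 5.12132 > 1.2 ⇒ ∉ W
candidate 2: n = (-1, -2, -3, -2) → π⊥ ≈ (-1.00000, +0.17157); max(|x|,|y|,|x±y|/√2) = 1.00000 ≤ 1.2 ⇒ ∈ W
candidate 3: n = (1, 0, 1, -1) → π⊥ ≈ (+0.29289, -1.70711); max(|x|,|y|,|x±y|/√2) = 1.70711 > 1.2 ⇒ ∉ W
candidate 4: n = (1, -1, -1, 2) → π⊥ ≈ (+3.12132, +1.70711); max(|x|,|y|,|x±y|/√2) = 3.41421 > 1.2 ⇒ ∉ W
candidate 5: n = (-1, 0, -1, 0) → π⊥ ≈ (-1.00000, +1.00000); max(|x|,|y|,|x±y|/√2) = 1.41421 > 1.2 ⇒ ∉ W
candidate 6: n = (0, 0, -1, -1) → π⊥ ≈ (-0.70711, +0.29289); max(|x|,|y|,|x±y|/√2) = 0.70711 ≤ 1.2 ⇒ ∈ W
candidate 7: n = (1, -1, -1, 1) → π⊥ ≈ (+2.41421, +1.00000); max(|x|,|y|,|x±y|/√2) = 2.41421 > 1.2 ⇒ ∉ W
candidate 8: n = (-1, -1, -1, 1) → π⊥ ≈ (+0.41421, +1.00000); max(|x|,|y|,|x±y|/√2) = 1.00000 ≤ 1.2 ⇒ ∈ W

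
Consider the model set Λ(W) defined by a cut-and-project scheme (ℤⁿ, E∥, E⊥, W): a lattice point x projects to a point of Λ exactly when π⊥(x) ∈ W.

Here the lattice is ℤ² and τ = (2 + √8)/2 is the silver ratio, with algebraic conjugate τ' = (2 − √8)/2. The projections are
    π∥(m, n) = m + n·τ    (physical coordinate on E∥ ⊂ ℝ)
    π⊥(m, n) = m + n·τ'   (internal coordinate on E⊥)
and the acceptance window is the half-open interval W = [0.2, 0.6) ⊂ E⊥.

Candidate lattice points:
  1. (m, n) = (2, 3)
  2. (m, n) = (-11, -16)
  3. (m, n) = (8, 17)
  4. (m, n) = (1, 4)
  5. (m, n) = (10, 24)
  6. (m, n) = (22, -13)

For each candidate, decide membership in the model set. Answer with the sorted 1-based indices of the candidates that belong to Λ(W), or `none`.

τ' = (2−√8)/2 ≈ -0.41421.
candidate 1: (m,n)=(2,3) → π∥ = 2+3·τ ≈ 9.24264, π⊥ = 2+3·τ' ≈ 0.75736 ∉ [0.2, 0.6) ⇒ out
candidate 2: (m,n)=(-11,-16) → π∥ = -11-16·τ ≈ -49.62742, π⊥ = -11-16·τ' ≈ -4.37258 ∉ [0.2, 0.6) ⇒ out
candidate 3: (m,n)=(8,17) → π∥ = 8+17·τ ≈ 49.04163, π⊥ = 8+17·τ' ≈ 0.95837 ∉ [0.2, 0.6) ⇒ out
candidate 4: (m,n)=(1,4) → π∥ = 1+4·τ ≈ 10.65685, π⊥ = 1+4·τ' ≈ -0.65685 ∉ [0.2, 0.6) ⇒ out
candidate 5: (m,n)=(10,24) → π∥ = 10+24·τ ≈ 67.94113, π⊥ = 10+24·τ' ≈ 0.05887 ∉ [0.2, 0.6) ⇒ out
candidate 6: (m,n)=(22,-13) → π∥ = 22-13·τ ≈ -9.38478, π⊥ = 22-13·τ' ≈ 27.38478 ∉ [0.2, 0.6) ⇒ out

none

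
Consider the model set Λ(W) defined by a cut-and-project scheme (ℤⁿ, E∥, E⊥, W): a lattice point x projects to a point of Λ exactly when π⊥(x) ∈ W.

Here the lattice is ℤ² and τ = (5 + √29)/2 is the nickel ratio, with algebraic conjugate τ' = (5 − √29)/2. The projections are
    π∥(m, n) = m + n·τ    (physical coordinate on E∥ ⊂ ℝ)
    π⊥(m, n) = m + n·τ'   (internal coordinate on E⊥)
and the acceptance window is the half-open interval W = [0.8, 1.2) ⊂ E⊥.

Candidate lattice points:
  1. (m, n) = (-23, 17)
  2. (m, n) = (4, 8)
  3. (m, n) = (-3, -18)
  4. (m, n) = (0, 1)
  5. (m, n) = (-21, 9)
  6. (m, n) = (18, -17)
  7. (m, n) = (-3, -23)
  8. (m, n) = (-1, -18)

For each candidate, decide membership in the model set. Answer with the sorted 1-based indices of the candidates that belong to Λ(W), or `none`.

Numerically τ ≈ 5.192582 and τ' = −1/τ ≈ -0.192582.
candidate 1: (m,n)=(-23,17) → π∥ = -23+17·τ ≈ 65.273901, π⊥ = -23+17·τ' ≈ -26.273901 ∉ [0.8, 1.2) ⇒ out
candidate 2: (m,n)=(4,8) → π∥ = 4+8·τ ≈ 45.540659, π⊥ = 4+8·τ' ≈ 2.459341 ∉ [0.8, 1.2) ⇒ out
candidate 3: (m,n)=(-3,-18) → π∥ = -3-18·τ ≈ -96.466483, π⊥ = -3-18·τ' ≈ 0.466483 ∉ [0.8, 1.2) ⇒ out
candidate 4: (m,n)=(0,1) → π∥ = 0+1·τ ≈ 5.192582, π⊥ = 0+1·τ' ≈ -0.192582 ∉ [0.8, 1.2) ⇒ out
candidate 5: (m,n)=(-21,9) → π∥ = -21+9·τ ≈ 25.733242, π⊥ = -21+9·τ' ≈ -22.733242 ∉ [0.8, 1.2) ⇒ out
candidate 6: (m,n)=(18,-17) → π∥ = 18-17·τ ≈ -70.273901, π⊥ = 18-17·τ' ≈ 21.273901 ∉ [0.8, 1.2) ⇒ out
candidate 7: (m,n)=(-3,-23) → π∥ = -3-23·τ ≈ -122.429395, π⊥ = -3-23·τ' ≈ 1.429395 ∉ [0.8, 1.2) ⇒ out
candidate 8: (m,n)=(-1,-18) → π∥ = -1-18·τ ≈ -94.466483, π⊥ = -1-18·τ' ≈ 2.466483 ∉ [0.8, 1.2) ⇒ out

none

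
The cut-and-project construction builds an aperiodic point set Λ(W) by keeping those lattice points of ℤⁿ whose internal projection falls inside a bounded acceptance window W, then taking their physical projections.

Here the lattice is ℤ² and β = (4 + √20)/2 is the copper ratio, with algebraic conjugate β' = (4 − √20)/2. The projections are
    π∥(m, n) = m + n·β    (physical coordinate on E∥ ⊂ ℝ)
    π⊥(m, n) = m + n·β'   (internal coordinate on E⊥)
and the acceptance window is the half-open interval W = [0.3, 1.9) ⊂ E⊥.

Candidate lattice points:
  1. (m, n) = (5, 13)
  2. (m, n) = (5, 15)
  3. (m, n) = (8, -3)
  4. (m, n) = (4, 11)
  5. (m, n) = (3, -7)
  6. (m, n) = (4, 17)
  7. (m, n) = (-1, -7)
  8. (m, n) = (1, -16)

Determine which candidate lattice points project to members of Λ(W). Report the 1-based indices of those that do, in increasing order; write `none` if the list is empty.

2, 4, 7

Compute β' = (4−√20)/2 = -0.23607, so π⊥(m,n) = m -0.23607·n.
[1] lift (5,13): star map gives 1.93112; window check 0.3 ≤ 1.93112 < 1.9 is false → out
[2] lift (5,15): star map gives 1.45898; window check 0.3 ≤ 1.45898 < 1.9 is true → IN Λ
[3] lift (8,-3): star map gives 8.70820; window check 0.3 ≤ 8.70820 < 1.9 is false → out
[4] lift (4,11): star map gives 1.40325; window check 0.3 ≤ 1.40325 < 1.9 is true → IN Λ
[5] lift (3,-7): star map gives 4.65248; window check 0.3 ≤ 4.65248 < 1.9 is false → out
[6] lift (4,17): star map gives -0.01316; window check 0.3 ≤ -0.01316 < 1.9 is false → out
[7] lift (-1,-7): star map gives 0.65248; window check 0.3 ≤ 0.65248 < 1.9 is true → IN Λ
[8] lift (1,-16): star map gives 4.77709; window check 0.3 ≤ 4.77709 < 1.9 is false → out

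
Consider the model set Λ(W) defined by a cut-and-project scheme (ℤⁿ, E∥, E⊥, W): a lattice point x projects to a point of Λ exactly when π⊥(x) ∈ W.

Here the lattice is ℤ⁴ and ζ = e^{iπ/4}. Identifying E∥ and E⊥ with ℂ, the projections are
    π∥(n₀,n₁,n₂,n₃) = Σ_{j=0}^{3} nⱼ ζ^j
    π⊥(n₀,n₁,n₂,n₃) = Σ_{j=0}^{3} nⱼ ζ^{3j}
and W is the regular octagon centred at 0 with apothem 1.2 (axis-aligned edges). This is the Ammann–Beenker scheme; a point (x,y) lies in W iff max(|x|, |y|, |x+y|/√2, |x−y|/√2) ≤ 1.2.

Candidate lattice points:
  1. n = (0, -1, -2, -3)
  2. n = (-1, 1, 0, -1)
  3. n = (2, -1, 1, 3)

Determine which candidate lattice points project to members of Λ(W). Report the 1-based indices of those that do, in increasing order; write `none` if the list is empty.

With ζ = e^{iπ/4} the internal vectors are ζ^0,ζ^3,ζ^6,ζ^9.
candidate 1: n = (0, -1, -2, -3) → π⊥ ≈ (-1.41421, -0.82843); max(|x|,|y|,|x±y|/√2) = 1.58579 > 1.2 ⇒ ∉ W
candidate 2: n = (-1, 1, 0, -1) → π⊥ ≈ (-2.41421, +0.00000); max(|x|,|y|,|x±y|/√2) = 2.41421 > 1.2 ⇒ ∉ W
candidate 3: n = (2, -1, 1, 3) → π⊥ ≈ (+4.82843, +0.41421); max(|x|,|y|,|x±y|/√2) = 4.82843 > 1.2 ⇒ ∉ W

none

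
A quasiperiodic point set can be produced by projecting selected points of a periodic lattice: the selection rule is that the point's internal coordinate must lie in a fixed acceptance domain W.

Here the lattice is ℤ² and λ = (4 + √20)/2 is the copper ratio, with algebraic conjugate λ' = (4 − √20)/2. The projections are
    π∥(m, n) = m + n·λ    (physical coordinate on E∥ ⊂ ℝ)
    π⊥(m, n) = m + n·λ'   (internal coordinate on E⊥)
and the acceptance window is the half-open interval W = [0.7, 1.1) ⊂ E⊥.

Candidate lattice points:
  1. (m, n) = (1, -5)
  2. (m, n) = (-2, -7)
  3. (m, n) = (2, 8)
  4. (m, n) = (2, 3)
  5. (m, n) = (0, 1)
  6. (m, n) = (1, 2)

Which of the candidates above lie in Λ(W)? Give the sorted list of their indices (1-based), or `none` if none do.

Compute λ' = (4−√20)/2 = -0.236068, so π⊥(m,n) = m -0.236068·n.
candidate 1: (m,n)=(1,-5) → π∥ = 1-5·λ ≈ -20.180340, π⊥ = 1-5·λ' ≈ 2.180340 ∉ [0.7, 1.1) ⇒ out
candidate 2: (m,n)=(-2,-7) → π∥ = -2-7·λ ≈ -31.652476, π⊥ = -2-7·λ' ≈ -0.347524 ∉ [0.7, 1.1) ⇒ out
candidate 3: (m,n)=(2,8) → π∥ = 2+8·λ ≈ 35.888544, π⊥ = 2+8·λ' ≈ 0.111456 ∉ [0.7, 1.1) ⇒ out
candidate 4: (m,n)=(2,3) → π∥ = 2+3·λ ≈ 14.708204, π⊥ = 2+3·λ' ≈ 1.291796 ∉ [0.7, 1.1) ⇒ out
candidate 5: (m,n)=(0,1) → π∥ = 0+1·λ ≈ 4.236068, π⊥ = 0+1·λ' ≈ -0.236068 ∉ [0.7, 1.1) ⇒ out
candidate 6: (m,n)=(1,2) → π∥ = 1+2·λ ≈ 9.472136, π⊥ = 1+2·λ' ≈ 0.527864 ∉ [0.7, 1.1) ⇒ out

none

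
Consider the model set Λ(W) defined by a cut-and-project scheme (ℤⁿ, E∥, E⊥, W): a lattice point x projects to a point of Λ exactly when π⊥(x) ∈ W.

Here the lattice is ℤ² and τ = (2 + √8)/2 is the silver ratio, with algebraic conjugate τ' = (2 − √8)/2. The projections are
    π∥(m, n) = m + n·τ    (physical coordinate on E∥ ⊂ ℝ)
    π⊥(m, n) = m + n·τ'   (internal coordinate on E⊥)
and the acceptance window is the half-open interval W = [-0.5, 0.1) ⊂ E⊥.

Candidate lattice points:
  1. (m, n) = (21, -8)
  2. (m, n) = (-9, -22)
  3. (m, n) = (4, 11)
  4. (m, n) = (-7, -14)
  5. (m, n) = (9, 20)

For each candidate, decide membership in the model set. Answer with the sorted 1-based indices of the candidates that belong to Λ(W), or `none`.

none

Compute τ' = (2−√8)/2 = -0.4142, so π⊥(m,n) = m -0.4142·n.
candidate 1: (m,n)=(21,-8) → π∥ = 21-8·τ ≈ 1.6863, π⊥ = 21-8·τ' ≈ 24.3137 ∉ [-0.5, 0.1) ⇒ out
candidate 2: (m,n)=(-9,-22) → π∥ = -9-22·τ ≈ -62.1127, π⊥ = -9-22·τ' ≈ 0.1127 ∉ [-0.5, 0.1) ⇒ out
candidate 3: (m,n)=(4,11) → π∥ = 4+11·τ ≈ 30.5563, π⊥ = 4+11·τ' ≈ -0.5563 ∉ [-0.5, 0.1) ⇒ out
candidate 4: (m,n)=(-7,-14) → π∥ = -7-14·τ ≈ -40.7990, π⊥ = -7-14·τ' ≈ -1.2010 ∉ [-0.5, 0.1) ⇒ out
candidate 5: (m,n)=(9,20) → π∥ = 9+20·τ ≈ 57.2843, π⊥ = 9+20·τ' ≈ 0.7157 ∉ [-0.5, 0.1) ⇒ out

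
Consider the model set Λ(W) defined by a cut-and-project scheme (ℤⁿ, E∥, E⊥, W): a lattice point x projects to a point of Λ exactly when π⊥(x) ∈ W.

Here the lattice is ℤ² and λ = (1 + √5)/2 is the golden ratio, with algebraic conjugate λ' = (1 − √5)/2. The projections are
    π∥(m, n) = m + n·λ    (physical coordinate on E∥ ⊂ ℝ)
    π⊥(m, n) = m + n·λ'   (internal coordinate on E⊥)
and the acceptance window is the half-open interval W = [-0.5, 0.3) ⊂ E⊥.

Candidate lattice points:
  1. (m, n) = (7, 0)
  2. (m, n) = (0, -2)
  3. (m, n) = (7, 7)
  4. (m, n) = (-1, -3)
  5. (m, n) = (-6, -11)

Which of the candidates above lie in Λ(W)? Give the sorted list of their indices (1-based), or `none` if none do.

Numerically λ ≈ 1.61803 and λ' = −1/λ ≈ -0.61803.
#1 (7,0): internal coord 7 + (0)·λ' = +7.00000; +7.00000 ∉ [-0.5, 0.3) → out
#2 (0,-2): internal coord 0 + (-2)·λ' = +1.23607; +1.23607 ∉ [-0.5, 0.3) → out
#3 (7,7): internal coord 7 + (7)·λ' = +2.67376; +2.67376 ∉ [-0.5, 0.3) → out
#4 (-1,-3): internal coord -1 + (-3)·λ' = +0.85410; +0.85410 ∉ [-0.5, 0.3) → out
#5 (-6,-11): internal coord -6 + (-11)·λ' = +0.79837; +0.79837 ∉ [-0.5, 0.3) → out

none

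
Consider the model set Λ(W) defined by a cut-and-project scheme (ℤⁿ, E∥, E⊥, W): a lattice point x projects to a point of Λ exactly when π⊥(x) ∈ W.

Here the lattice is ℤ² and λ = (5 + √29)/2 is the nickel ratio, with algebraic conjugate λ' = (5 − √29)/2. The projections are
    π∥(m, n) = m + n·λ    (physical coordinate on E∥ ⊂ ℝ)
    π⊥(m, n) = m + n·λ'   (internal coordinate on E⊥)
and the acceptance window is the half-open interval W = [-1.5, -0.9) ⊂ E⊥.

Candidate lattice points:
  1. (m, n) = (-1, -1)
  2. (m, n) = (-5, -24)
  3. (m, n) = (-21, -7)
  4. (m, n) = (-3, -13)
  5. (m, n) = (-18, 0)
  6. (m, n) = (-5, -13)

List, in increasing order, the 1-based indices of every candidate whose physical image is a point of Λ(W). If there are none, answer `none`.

Compute λ' = (5−√29)/2 = -0.1926, so π⊥(m,n) = m -0.1926·n.
candidate 1: (m,n)=(-1,-1) → π∥ = -1-1·λ ≈ -6.1926, π⊥ = -1-1·λ' ≈ -0.8074 ∉ [-1.5, -0.9) ⇒ out
candidate 2: (m,n)=(-5,-24) → π∥ = -5-24·λ ≈ -129.6220, π⊥ = -5-24·λ' ≈ -0.3780 ∉ [-1.5, -0.9) ⇒ out
candidate 3: (m,n)=(-21,-7) → π∥ = -21-7·λ ≈ -57.3481, π⊥ = -21-7·λ' ≈ -19.6519 ∉ [-1.5, -0.9) ⇒ out
candidate 4: (m,n)=(-3,-13) → π∥ = -3-13·λ ≈ -70.5036, π⊥ = -3-13·λ' ≈ -0.4964 ∉ [-1.5, -0.9) ⇒ out
candidate 5: (m,n)=(-18,0) → π∥ = -18+0·λ ≈ -18.0000, π⊥ = -18+0·λ' ≈ -18.0000 ∉ [-1.5, -0.9) ⇒ out
candidate 6: (m,n)=(-5,-13) → π∥ = -5-13·λ ≈ -72.5036, π⊥ = -5-13·λ' ≈ -2.4964 ∉ [-1.5, -0.9) ⇒ out

none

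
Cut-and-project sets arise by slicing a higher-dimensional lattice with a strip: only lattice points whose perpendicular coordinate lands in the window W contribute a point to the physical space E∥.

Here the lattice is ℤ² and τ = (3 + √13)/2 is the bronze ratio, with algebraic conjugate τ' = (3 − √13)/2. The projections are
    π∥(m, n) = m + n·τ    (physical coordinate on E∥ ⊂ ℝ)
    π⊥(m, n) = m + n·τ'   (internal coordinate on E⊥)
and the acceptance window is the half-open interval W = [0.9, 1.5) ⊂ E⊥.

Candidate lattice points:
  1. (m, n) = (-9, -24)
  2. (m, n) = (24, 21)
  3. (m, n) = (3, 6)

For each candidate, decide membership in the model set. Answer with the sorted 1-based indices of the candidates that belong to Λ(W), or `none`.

3

Compute τ' = (3−√13)/2 = -0.30278, so π⊥(m,n) = m -0.30278·n.
[1] lift (-9,-24): star map gives -1.73338; window check 0.9 ≤ -1.73338 < 1.5 is false → out
[2] lift (24,21): star map gives 17.64171; window check 0.9 ≤ 17.64171 < 1.5 is false → out
[3] lift (3,6): star map gives 1.18335; window check 0.9 ≤ 1.18335 < 1.5 is true → IN Λ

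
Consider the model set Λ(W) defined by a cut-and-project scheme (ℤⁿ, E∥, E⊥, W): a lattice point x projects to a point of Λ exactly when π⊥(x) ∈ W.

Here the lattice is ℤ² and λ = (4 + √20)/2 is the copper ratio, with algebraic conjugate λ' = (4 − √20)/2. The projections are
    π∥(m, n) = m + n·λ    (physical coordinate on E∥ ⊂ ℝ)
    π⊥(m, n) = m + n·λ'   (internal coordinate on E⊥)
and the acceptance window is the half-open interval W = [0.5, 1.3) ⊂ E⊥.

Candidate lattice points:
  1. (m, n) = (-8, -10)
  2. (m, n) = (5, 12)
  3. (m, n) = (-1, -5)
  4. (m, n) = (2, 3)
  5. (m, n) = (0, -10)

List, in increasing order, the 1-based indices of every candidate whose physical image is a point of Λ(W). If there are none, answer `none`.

4

Compute λ' = (4−√20)/2 = -0.2361, so π⊥(m,n) = m -0.2361·n.
candidate 1: (m,n)=(-8,-10) → π∥ = -8-10·λ ≈ -50.3607, π⊥ = -8-10·λ' ≈ -5.6393 ∉ [0.5, 1.3) ⇒ out
candidate 2: (m,n)=(5,12) → π∥ = 5+12·λ ≈ 55.8328, π⊥ = 5+12·λ' ≈ 2.1672 ∉ [0.5, 1.3) ⇒ out
candidate 3: (m,n)=(-1,-5) → π∥ = -1-5·λ ≈ -22.1803, π⊥ = -1-5·λ' ≈ 0.1803 ∉ [0.5, 1.3) ⇒ out
candidate 4: (m,n)=(2,3) → π∥ = 2+3·λ ≈ 14.7082, π⊥ = 2+3·λ' ≈ 1.2918 ∈ [0.5, 1.3) ⇒ IN Λ
candidate 5: (m,n)=(0,-10) → π∥ = 0-10·λ ≈ -42.3607, π⊥ = 0-10·λ' ≈ 2.3607 ∉ [0.5, 1.3) ⇒ out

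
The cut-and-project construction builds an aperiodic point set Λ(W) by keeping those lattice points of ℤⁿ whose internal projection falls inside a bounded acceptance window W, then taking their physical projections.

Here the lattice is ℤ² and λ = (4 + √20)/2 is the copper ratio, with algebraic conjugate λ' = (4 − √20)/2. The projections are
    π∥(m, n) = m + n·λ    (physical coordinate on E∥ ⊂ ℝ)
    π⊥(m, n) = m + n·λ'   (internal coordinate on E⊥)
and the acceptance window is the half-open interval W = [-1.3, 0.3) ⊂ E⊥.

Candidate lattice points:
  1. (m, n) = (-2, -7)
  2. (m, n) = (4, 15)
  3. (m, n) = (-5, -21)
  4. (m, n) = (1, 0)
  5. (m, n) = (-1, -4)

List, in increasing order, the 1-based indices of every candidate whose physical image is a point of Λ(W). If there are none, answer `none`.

1, 3, 5

Numerically λ ≈ 4.23607 and λ' = −1/λ ≈ -0.23607.
candidate 1: (m,n)=(-2,-7) → π∥ = -2-7·λ ≈ -31.65248, π⊥ = -2-7·λ' ≈ -0.34752 ∈ [-1.3, 0.3) ⇒ IN Λ
candidate 2: (m,n)=(4,15) → π∥ = 4+15·λ ≈ 67.54102, π⊥ = 4+15·λ' ≈ 0.45898 ∉ [-1.3, 0.3) ⇒ out
candidate 3: (m,n)=(-5,-21) → π∥ = -5-21·λ ≈ -93.95743, π⊥ = -5-21·λ' ≈ -0.04257 ∈ [-1.3, 0.3) ⇒ IN Λ
candidate 4: (m,n)=(1,0) → π∥ = 1+0·λ ≈ 1.00000, π⊥ = 1+0·λ' ≈ 1.00000 ∉ [-1.3, 0.3) ⇒ out
candidate 5: (m,n)=(-1,-4) → π∥ = -1-4·λ ≈ -17.94427, π⊥ = -1-4·λ' ≈ -0.05573 ∈ [-1.3, 0.3) ⇒ IN Λ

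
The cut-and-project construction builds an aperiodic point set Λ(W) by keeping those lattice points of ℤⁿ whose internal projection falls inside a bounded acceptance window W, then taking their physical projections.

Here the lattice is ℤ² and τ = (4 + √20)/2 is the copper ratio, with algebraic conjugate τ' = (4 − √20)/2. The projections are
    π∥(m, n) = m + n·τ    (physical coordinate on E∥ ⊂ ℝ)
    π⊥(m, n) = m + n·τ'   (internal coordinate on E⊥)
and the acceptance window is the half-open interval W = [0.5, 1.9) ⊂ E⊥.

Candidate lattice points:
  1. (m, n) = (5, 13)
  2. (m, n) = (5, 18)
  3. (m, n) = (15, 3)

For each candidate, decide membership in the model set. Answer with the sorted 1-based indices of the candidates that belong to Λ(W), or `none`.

2

Numerically τ ≈ 4.236068 and τ' = −1/τ ≈ -0.236068.
[1] lift (5,13): star map gives 1.931116; window check 0.5 ≤ 1.931116 < 1.9 is false → out
[2] lift (5,18): star map gives 0.750776; window check 0.5 ≤ 0.750776 < 1.9 is true → IN Λ
[3] lift (15,3): star map gives 14.291796; window check 0.5 ≤ 14.291796 < 1.9 is false → out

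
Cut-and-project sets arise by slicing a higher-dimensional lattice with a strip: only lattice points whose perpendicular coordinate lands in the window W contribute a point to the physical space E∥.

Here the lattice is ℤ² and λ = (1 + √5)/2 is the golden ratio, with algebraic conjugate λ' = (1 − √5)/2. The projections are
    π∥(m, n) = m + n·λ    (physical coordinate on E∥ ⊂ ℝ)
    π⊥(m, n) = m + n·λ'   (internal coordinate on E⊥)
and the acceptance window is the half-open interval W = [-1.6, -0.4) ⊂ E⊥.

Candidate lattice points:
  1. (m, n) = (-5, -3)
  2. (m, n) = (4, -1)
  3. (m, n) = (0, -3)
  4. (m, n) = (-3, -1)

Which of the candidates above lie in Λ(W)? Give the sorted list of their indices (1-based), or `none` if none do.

none

λ' = (1−√5)/2 ≈ -0.61803.
#1 (-5,-3): internal coord -5 + (-3)·λ' = -3.14590; -3.14590 ∉ [-1.6, -0.4) → out
#2 (4,-1): internal coord 4 + (-1)·λ' = +4.61803; +4.61803 ∉ [-1.6, -0.4) → out
#3 (0,-3): internal coord 0 + (-3)·λ' = +1.85410; +1.85410 ∉ [-1.6, -0.4) → out
#4 (-3,-1): internal coord -3 + (-1)·λ' = -2.38197; -2.38197 ∉ [-1.6, -0.4) → out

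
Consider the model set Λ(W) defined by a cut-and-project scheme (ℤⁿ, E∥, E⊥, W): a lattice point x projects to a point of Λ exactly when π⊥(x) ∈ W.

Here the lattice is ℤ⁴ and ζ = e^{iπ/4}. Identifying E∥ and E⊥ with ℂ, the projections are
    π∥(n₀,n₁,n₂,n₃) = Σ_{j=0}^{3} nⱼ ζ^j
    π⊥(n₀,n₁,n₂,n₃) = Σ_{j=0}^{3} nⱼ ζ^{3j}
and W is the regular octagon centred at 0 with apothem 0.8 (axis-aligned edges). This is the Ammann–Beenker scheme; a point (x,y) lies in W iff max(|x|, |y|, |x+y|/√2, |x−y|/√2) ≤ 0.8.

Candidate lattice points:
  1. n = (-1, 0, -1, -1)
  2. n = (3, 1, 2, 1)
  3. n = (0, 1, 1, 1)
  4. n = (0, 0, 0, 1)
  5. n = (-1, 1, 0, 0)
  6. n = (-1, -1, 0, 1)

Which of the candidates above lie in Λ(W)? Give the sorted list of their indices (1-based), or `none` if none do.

3, 6

π⊥(n) = n₀ + n₁ζ³ + n₂ζ⁶ + n₃ζ⁹ where ζ = e^{iπ/4}.
candidate 1: n = (-1, 0, -1, -1) → π⊥ ≈ (-1.7071, +0.2929); max(|x|,|y|,|x±y|/√2) = 1.7071 > 0.8 ⇒ ∉ W
candidate 2: n = (3, 1, 2, 1) → π⊥ ≈ (+3.0000, -0.5858); max(|x|,|y|,|x±y|/√2) = 3.0000 > 0.8 ⇒ ∉ W
candidate 3: n = (0, 1, 1, 1) → π⊥ ≈ (+0.0000, +0.4142); max(|x|,|y|,|x±y|/√2) = 0.4142 ≤ 0.8 ⇒ ∈ W
candidate 4: n = (0, 0, 0, 1) → π⊥ ≈ (+0.7071, +0.7071); max(|x|,|y|,|x±y|/√2) = 1.0000 > 0.8 ⇒ ∉ W
candidate 5: n = (-1, 1, 0, 0) → π⊥ ≈ (-1.7071, +0.7071); max(|x|,|y|,|x±y|/√2) = 1.7071 > 0.8 ⇒ ∉ W
candidate 6: n = (-1, -1, 0, 1) → π⊥ ≈ (+0.4142, +0.0000); max(|x|,|y|,|x±y|/√2) = 0.4142 ≤ 0.8 ⇒ ∈ W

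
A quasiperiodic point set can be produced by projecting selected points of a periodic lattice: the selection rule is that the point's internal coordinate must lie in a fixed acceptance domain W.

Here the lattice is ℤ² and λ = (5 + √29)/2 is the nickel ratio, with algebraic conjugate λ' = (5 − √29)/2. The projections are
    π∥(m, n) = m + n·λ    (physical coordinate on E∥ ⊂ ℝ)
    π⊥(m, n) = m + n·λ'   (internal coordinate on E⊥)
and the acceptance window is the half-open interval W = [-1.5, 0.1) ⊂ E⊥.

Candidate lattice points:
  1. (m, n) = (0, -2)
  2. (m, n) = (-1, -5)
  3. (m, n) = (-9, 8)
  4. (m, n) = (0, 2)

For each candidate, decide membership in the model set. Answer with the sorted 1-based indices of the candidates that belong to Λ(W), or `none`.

2, 4

λ' = (5−√29)/2 ≈ -0.19258.
[1] lift (0,-2): star map gives 0.38516; window check -1.5 ≤ 0.38516 < 0.1 is false → out
[2] lift (-1,-5): star map gives -0.03709; window check -1.5 ≤ -0.03709 < 0.1 is true → IN Λ
[3] lift (-9,8): star map gives -10.54066; window check -1.5 ≤ -10.54066 < 0.1 is false → out
[4] lift (0,2): star map gives -0.38516; window check -1.5 ≤ -0.38516 < 0.1 is true → IN Λ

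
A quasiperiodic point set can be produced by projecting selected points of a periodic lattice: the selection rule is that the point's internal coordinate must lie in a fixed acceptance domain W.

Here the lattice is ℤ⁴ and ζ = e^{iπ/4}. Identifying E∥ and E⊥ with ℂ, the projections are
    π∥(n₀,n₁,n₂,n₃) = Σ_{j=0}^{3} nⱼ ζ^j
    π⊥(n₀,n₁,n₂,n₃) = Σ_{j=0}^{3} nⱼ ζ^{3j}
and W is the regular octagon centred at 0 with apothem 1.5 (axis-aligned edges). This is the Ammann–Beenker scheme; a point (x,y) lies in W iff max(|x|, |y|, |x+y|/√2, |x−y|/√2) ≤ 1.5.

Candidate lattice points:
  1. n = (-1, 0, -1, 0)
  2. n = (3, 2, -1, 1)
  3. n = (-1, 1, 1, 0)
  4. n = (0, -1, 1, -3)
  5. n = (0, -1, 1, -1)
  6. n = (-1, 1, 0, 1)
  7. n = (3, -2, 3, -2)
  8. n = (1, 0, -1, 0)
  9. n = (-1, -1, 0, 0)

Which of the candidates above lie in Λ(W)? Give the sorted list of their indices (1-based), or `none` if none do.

Internal map: ζ^{3j} for j=0..3 gives (1,0), (−√2/2,√2/2), (0,−1), (√2/2,√2/2).
candidate 1: n = (-1, 0, -1, 0) → π⊥ ≈ (-1.00000, +1.00000); max(|x|,|y|,|x±y|/√2) = 1.41421 ≤ 1.5 ⇒ ∈ W
candidate 2: n = (3, 2, -1, 1) → π⊥ ≈ (+2.29289, +3.12132); max(|x|,|y|,|x±y|/√2) = 3.82843 > 1.5 ⇒ ∉ W
candidate 3: n = (-1, 1, 1, 0) → π⊥ ≈ (-1.70711, -0.29289); max(|x|,|y|,|x±y|/√2) = 1.70711 > 1.5 ⇒ ∉ W
candidate 4: n = (0, -1, 1, -3) → π⊥ ≈ (-1.41421, -3.82843); max(|x|,|y|,|x±y|/√2) = 3.82843 > 1.5 ⇒ ∉ W
candidate 5: n = (0, -1, 1, -1) → π⊥ ≈ (+0.00000, -2.41421); max(|x|,|y|,|x±y|/√2) = 2.41421 > 1.5 ⇒ ∉ W
candidate 6: n = (-1, 1, 0, 1) → π⊥ ≈ (-1.00000, +1.41421); max(|x|,|y|,|x±y|/√2) = 1.70711 > 1.5 ⇒ ∉ W
candidate 7: n = (3, -2, 3, -2) → π⊥ ≈ (+3.00000, -5.82843); max(|x|,|y|,|x±y|/√2) = 6.24264 > 1.5 ⇒ ∉ W
candidate 8: n = (1, 0, -1, 0) → π⊥ ≈ (+1.00000, +1.00000); max(|x|,|y|,|x±y|/√2) = 1.41421 ≤ 1.5 ⇒ ∈ W
candidate 9: n = (-1, -1, 0, 0) → π⊥ ≈ (-0.29289, -0.70711); max(|x|,|y|,|x±y|/√2) = 0.70711 ≤ 1.5 ⇒ ∈ W

1, 8, 9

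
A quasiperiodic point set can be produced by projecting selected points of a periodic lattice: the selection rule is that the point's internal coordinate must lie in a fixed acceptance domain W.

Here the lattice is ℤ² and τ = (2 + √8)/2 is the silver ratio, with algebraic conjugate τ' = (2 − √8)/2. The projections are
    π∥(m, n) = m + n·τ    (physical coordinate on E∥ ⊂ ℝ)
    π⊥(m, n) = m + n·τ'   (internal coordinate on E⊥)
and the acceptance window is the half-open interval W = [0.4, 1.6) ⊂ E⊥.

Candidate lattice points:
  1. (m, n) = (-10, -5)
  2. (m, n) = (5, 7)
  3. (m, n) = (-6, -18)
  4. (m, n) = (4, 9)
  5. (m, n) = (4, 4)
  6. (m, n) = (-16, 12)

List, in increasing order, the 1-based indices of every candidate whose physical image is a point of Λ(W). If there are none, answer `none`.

Compute τ' = (2−√8)/2 = -0.414214, so π⊥(m,n) = m -0.414214·n.
candidate 1: (m,n)=(-10,-5) → π∥ = -10-5·τ ≈ -22.071068, π⊥ = -10-5·τ' ≈ -7.928932 ∉ [0.4, 1.6) ⇒ out
candidate 2: (m,n)=(5,7) → π∥ = 5+7·τ ≈ 21.899495, π⊥ = 5+7·τ' ≈ 2.100505 ∉ [0.4, 1.6) ⇒ out
candidate 3: (m,n)=(-6,-18) → π∥ = -6-18·τ ≈ -49.455844, π⊥ = -6-18·τ' ≈ 1.455844 ∈ [0.4, 1.6) ⇒ IN Λ
candidate 4: (m,n)=(4,9) → π∥ = 4+9·τ ≈ 25.727922, π⊥ = 4+9·τ' ≈ 0.272078 ∉ [0.4, 1.6) ⇒ out
candidate 5: (m,n)=(4,4) → π∥ = 4+4·τ ≈ 13.656854, π⊥ = 4+4·τ' ≈ 2.343146 ∉ [0.4, 1.6) ⇒ out
candidate 6: (m,n)=(-16,12) → π∥ = -16+12·τ ≈ 12.970563, π⊥ = -16+12·τ' ≈ -20.970563 ∉ [0.4, 1.6) ⇒ out

3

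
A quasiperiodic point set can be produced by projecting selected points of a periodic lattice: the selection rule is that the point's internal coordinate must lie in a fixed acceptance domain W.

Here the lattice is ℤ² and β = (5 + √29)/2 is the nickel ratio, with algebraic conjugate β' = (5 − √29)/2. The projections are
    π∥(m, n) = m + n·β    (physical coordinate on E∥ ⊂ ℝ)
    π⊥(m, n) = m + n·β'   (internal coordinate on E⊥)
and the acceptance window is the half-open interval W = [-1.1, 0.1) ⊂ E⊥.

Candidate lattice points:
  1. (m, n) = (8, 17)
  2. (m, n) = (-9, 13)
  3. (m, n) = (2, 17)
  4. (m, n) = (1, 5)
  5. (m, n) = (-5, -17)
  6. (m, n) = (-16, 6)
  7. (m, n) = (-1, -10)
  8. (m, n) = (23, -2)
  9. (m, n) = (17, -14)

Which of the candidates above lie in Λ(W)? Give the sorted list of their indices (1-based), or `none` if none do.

Compute β' = (5−√29)/2 = -0.19258, so π⊥(m,n) = m -0.19258·n.
#1 (8,17): internal coord 8 + (17)·β' = +4.72610; +4.72610 ∉ [-1.1, 0.1) → out
#2 (-9,13): internal coord -9 + (13)·β' = -11.50357; -11.50357 ∉ [-1.1, 0.1) → out
#3 (2,17): internal coord 2 + (17)·β' = -1.27390; -1.27390 ∉ [-1.1, 0.1) → out
#4 (1,5): internal coord 1 + (5)·β' = +0.03709; +0.03709 ∈ [-1.1, 0.1) → IN Λ
#5 (-5,-17): internal coord -5 + (-17)·β' = -1.72610; -1.72610 ∉ [-1.1, 0.1) → out
#6 (-16,6): internal coord -16 + (6)·β' = -17.15549; -17.15549 ∉ [-1.1, 0.1) → out
#7 (-1,-10): internal coord -1 + (-10)·β' = +0.92582; +0.92582 ∉ [-1.1, 0.1) → out
#8 (23,-2): internal coord 23 + (-2)·β' = +23.38516; +23.38516 ∉ [-1.1, 0.1) → out
#9 (17,-14): internal coord 17 + (-14)·β' = +19.69615; +19.69615 ∉ [-1.1, 0.1) → out

4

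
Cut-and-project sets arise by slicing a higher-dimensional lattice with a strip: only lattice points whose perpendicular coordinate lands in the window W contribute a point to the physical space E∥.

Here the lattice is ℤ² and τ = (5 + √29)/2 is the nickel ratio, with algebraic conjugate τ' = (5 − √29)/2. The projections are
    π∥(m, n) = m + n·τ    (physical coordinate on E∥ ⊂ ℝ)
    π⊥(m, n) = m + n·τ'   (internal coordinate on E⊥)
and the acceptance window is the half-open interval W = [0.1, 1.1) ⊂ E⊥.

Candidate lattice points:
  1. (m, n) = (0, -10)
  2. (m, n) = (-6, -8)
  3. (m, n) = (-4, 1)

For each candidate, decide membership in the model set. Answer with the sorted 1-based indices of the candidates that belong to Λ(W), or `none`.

none

Numerically τ ≈ 5.192582 and τ' = −1/τ ≈ -0.192582.
[1] lift (0,-10): star map gives 1.925824; window check 0.1 ≤ 1.925824 < 1.1 is false → out
[2] lift (-6,-8): star map gives -4.459341; window check 0.1 ≤ -4.459341 < 1.1 is false → out
[3] lift (-4,1): star map gives -4.192582; window check 0.1 ≤ -4.192582 < 1.1 is false → out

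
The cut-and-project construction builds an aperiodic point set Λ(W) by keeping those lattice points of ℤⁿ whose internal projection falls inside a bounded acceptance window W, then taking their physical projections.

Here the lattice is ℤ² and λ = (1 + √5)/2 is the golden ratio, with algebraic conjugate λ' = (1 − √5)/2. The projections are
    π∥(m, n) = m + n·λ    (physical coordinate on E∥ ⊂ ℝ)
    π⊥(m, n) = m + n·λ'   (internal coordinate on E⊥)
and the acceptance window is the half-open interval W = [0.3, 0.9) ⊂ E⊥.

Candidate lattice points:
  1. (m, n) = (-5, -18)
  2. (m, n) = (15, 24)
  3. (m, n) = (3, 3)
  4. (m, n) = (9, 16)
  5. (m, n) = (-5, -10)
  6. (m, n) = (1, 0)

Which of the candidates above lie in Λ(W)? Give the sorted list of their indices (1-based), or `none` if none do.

λ' = (1−√5)/2 ≈ -0.61803.
candidate 1: (m,n)=(-5,-18) → π∥ = -5-18·λ ≈ -34.12461, π⊥ = -5-18·λ' ≈ 6.12461 ∉ [0.3, 0.9) ⇒ out
candidate 2: (m,n)=(15,24) → π∥ = 15+24·λ ≈ 53.83282, π⊥ = 15+24·λ' ≈ 0.16718 ∉ [0.3, 0.9) ⇒ out
candidate 3: (m,n)=(3,3) → π∥ = 3+3·λ ≈ 7.85410, π⊥ = 3+3·λ' ≈ 1.14590 ∉ [0.3, 0.9) ⇒ out
candidate 4: (m,n)=(9,16) → π∥ = 9+16·λ ≈ 34.88854, π⊥ = 9+16·λ' ≈ -0.88854 ∉ [0.3, 0.9) ⇒ out
candidate 5: (m,n)=(-5,-10) → π∥ = -5-10·λ ≈ -21.18034, π⊥ = -5-10·λ' ≈ 1.18034 ∉ [0.3, 0.9) ⇒ out
candidate 6: (m,n)=(1,0) → π∥ = 1+0·λ ≈ 1.00000, π⊥ = 1+0·λ' ≈ 1.00000 ∉ [0.3, 0.9) ⇒ out

none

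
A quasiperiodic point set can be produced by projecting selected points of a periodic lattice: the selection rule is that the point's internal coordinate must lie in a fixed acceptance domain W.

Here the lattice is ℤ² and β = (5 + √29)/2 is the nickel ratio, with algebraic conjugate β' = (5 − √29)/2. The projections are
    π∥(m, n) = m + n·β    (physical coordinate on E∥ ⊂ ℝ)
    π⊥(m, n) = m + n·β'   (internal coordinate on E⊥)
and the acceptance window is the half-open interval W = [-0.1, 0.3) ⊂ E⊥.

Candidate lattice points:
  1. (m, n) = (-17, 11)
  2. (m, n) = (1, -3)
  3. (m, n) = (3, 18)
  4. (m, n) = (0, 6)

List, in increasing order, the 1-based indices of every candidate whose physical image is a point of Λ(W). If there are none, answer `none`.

none

Compute β' = (5−√29)/2 = -0.192582, so π⊥(m,n) = m -0.192582·n.
candidate 1: (m,n)=(-17,11) → π∥ = -17+11·β ≈ 40.118406, π⊥ = -17+11·β' ≈ -19.118406 ∉ [-0.1, 0.3) ⇒ out
candidate 2: (m,n)=(1,-3) → π∥ = 1-3·β ≈ -14.577747, π⊥ = 1-3·β' ≈ 1.577747 ∉ [-0.1, 0.3) ⇒ out
candidate 3: (m,n)=(3,18) → π∥ = 3+18·β ≈ 96.466483, π⊥ = 3+18·β' ≈ -0.466483 ∉ [-0.1, 0.3) ⇒ out
candidate 4: (m,n)=(0,6) → π∥ = 0+6·β ≈ 31.155494, π⊥ = 0+6·β' ≈ -1.155494 ∉ [-0.1, 0.3) ⇒ out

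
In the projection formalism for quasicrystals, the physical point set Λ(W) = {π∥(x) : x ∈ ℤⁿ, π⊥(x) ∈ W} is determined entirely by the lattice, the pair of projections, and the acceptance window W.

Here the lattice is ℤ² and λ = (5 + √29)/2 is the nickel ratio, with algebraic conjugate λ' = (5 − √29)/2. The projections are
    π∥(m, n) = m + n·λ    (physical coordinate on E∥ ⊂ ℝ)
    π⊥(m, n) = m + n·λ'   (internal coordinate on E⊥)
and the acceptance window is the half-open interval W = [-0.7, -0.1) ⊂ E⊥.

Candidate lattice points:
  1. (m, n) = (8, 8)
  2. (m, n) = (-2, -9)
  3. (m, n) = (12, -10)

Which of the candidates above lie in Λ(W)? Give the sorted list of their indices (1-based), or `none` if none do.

Numerically λ ≈ 5.19258 and λ' = −1/λ ≈ -0.19258.
#1 (8,8): internal coord 8 + (8)·λ' = +6.45934; +6.45934 ∉ [-0.7, -0.1) → out
#2 (-2,-9): internal coord -2 + (-9)·λ' = -0.26676; -0.26676 ∈ [-0.7, -0.1) → IN Λ
#3 (12,-10): internal coord 12 + (-10)·λ' = +13.92582; +13.92582 ∉ [-0.7, -0.1) → out

2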